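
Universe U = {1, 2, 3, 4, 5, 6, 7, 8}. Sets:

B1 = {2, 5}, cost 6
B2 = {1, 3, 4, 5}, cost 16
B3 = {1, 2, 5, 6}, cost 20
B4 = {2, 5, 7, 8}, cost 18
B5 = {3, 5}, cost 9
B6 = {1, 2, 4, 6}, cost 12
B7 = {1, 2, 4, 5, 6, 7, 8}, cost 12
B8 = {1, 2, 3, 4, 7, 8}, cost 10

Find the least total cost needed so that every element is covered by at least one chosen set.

B5, B7 cover every element at cost 9 + 12 = 21.
Any cover uses at least 2 sets; among all covering selections none totals below 21.

21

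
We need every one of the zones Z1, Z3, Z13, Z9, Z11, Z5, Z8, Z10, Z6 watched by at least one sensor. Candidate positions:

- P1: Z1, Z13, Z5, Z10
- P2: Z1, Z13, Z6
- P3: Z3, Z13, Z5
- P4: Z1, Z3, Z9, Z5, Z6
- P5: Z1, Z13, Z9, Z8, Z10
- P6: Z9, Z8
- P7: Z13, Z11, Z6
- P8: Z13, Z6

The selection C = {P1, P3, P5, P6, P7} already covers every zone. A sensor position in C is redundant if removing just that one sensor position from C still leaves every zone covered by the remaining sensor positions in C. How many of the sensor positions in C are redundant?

Drop P1: the rest still cover every zone — redundant.
Drop P3: Z3 uncovered — not redundant.
Drop P5: the rest still cover every zone — redundant.
Drop P6: the rest still cover every zone — redundant.
Drop P7: Z11, Z6 uncovered — not redundant.
3 redundant: P1, P5, P6.

3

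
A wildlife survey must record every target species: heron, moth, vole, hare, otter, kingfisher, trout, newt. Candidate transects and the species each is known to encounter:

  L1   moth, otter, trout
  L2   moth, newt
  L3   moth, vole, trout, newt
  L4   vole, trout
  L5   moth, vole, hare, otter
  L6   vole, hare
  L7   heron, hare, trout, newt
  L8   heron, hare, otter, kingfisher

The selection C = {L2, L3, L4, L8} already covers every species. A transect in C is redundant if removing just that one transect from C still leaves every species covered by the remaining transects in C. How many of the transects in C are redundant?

Drop L2: the rest still cover every species — redundant.
Drop L3: the rest still cover every species — redundant.
Drop L4: the rest still cover every species — redundant.
Drop L8: heron, hare, otter, kingfisher uncovered — not redundant.
3 redundant: L2, L3, L4.

3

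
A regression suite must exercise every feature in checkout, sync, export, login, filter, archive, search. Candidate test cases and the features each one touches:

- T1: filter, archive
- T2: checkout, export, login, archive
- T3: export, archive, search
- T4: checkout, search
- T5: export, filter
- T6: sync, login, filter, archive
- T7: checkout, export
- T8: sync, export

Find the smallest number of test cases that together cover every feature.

T2, T3, T6 together cover {checkout, sync, export, login, filter, archive, search} — every feature.
No 2 of the 8 test cases cover everything (all 28 pairs fall short), so 3 is minimum.

3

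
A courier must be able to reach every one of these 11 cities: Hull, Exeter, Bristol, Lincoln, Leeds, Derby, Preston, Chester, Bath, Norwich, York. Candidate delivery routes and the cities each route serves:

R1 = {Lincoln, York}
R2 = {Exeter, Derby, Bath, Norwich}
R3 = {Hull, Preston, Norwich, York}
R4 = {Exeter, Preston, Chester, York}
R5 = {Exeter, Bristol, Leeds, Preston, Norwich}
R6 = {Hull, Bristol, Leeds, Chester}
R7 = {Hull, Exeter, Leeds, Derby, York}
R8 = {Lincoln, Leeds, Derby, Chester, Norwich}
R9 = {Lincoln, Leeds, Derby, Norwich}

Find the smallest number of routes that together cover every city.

R1, R2, R3, R6 together cover {Hull, Exeter, Bristol, Lincoln, Leeds, Derby, Preston, Chester, Bath, Norwich, York} — every city.
No 3 of the 9 routes cover everything (all 84 triples fall short), so 4 is minimum.

4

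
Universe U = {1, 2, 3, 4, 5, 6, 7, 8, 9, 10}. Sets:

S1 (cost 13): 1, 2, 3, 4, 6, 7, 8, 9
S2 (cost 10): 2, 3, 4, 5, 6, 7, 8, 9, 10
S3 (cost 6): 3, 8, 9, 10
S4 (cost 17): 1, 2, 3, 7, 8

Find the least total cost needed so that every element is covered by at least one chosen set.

23

S1, S2 cover every element at cost 13 + 10 = 23.
Any cover uses at least 2 sets; among all covering selections none totals below 23.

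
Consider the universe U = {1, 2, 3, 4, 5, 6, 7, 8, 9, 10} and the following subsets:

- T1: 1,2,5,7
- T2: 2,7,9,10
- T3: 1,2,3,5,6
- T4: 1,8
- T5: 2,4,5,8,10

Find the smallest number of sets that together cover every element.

3

T2, T3, T5 together cover {1, 2, 3, 4, 5, 6, 7, 8, 9, 10} — every element.
No 2 of the 5 sets cover everything (all 10 pairs fall short), so 3 is minimum.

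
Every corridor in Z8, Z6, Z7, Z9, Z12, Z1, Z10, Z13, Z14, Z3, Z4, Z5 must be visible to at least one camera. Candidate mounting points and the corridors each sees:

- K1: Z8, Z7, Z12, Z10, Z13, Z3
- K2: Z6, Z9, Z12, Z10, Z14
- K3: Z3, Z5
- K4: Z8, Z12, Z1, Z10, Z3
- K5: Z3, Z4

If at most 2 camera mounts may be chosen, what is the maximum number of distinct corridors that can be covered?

Choosing K1, K2 covers {Z8, Z6, Z7, Z9, Z12, Z10, Z13, Z14, Z3} — 9 corridors.
No choice of 2 camera mounts does better; here Z1, Z4, Z5 are left uncovered.

9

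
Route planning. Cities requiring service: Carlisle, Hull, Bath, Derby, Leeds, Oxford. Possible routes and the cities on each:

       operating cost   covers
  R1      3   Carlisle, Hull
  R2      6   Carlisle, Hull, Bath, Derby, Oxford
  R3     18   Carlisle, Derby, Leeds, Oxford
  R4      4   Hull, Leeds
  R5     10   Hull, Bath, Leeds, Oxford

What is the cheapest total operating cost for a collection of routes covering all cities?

R2, R4 cover every city at operating cost 6 + 4 = 10.
Any cover uses at least 2 routes; among all covering selections none totals below 10.

10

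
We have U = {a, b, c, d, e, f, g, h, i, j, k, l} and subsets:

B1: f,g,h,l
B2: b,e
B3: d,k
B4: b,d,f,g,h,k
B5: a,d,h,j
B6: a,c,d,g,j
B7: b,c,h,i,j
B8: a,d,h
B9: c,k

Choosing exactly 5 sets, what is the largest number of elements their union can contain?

12

Choosing B1, B2, B3, B5, B7 covers {a, b, c, d, e, f, g, h, i, j, k, l} — 12 elements.
That is all 12 elements.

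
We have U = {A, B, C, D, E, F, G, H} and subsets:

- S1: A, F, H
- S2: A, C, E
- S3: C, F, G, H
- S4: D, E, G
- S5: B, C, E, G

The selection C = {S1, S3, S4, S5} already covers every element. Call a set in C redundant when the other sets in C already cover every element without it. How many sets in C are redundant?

1

Drop S1: A uncovered — not redundant.
Drop S3: the rest still cover every element — redundant.
Drop S4: D uncovered — not redundant.
Drop S5: B uncovered — not redundant.
1 redundant: S3.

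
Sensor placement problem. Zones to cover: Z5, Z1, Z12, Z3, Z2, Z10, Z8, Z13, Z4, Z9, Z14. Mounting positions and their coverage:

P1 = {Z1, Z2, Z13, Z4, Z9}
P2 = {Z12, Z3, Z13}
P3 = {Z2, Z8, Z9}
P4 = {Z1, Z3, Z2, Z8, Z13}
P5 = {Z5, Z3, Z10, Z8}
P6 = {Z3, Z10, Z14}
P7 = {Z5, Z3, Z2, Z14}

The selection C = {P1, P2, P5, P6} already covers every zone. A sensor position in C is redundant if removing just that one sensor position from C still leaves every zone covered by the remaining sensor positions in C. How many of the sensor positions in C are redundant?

0

Drop P1: Z1, Z2, Z4, Z9 uncovered — not redundant.
Drop P2: Z12 uncovered — not redundant.
Drop P5: Z5, Z8 uncovered — not redundant.
Drop P6: Z14 uncovered — not redundant.
None of the sensor positions in C is redundant.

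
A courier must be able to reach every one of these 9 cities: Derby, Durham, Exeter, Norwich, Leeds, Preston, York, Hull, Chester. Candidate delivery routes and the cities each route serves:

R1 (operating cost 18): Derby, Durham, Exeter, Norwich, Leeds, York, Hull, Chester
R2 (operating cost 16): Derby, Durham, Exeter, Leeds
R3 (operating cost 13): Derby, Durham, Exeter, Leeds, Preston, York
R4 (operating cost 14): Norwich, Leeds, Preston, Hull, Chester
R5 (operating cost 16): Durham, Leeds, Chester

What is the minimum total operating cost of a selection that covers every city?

R3, R4 cover every city at operating cost 13 + 14 = 27.
Any cover uses at least 2 routes; among all covering selections none totals below 27.

27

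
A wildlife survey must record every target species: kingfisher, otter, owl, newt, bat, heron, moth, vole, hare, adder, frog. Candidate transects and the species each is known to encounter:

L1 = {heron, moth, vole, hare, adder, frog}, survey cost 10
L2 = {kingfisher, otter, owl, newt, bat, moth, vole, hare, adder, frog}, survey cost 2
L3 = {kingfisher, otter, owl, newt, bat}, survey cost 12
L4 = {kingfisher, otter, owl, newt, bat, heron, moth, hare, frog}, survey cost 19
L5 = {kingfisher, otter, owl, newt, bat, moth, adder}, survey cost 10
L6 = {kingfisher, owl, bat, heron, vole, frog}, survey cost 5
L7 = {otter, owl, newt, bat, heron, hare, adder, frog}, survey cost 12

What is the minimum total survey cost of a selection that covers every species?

7

L2, L6 cover every species at survey cost 2 + 5 = 7.
Any cover uses at least 2 transects; among all covering selections none totals below 7.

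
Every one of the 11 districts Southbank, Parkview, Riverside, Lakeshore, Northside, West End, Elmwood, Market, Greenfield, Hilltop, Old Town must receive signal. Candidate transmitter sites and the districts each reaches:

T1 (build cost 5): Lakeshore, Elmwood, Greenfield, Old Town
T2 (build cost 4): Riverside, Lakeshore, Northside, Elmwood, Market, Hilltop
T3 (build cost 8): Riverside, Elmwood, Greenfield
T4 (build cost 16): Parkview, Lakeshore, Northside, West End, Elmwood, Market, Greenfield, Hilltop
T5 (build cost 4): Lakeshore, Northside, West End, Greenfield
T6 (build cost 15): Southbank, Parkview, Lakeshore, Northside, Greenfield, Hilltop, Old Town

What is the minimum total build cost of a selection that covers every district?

23

T2, T5, T6 cover every district at build cost 4 + 4 + 15 = 23.
Any cover uses at least 3 transmitter sites; among all covering selections none totals below 23.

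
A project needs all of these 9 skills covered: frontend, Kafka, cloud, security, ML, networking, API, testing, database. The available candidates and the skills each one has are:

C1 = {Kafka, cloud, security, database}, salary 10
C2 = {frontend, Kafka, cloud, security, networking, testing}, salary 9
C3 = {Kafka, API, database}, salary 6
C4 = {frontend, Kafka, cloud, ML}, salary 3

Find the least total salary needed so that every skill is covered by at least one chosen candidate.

18

C2, C3, C4 cover every skill at salary 9 + 6 + 3 = 18.
Any cover uses at least 3 candidates; among all covering selections none totals below 18.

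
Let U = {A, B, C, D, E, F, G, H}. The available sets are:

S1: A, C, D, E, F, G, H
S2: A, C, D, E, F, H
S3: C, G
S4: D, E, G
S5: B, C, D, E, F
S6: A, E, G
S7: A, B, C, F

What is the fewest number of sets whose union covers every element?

S1, S5 together cover {A, B, C, D, E, F, G, H} — every element.
No single set contains all 8 elements, so 2 is optimal.

2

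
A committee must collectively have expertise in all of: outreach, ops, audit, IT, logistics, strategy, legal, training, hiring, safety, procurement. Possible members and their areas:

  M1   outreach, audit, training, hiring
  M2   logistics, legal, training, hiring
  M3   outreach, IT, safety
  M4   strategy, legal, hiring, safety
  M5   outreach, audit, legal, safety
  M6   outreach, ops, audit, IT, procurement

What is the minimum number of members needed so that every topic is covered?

3

M2, M4, M6 together cover {outreach, ops, audit, IT, logistics, strategy, legal, training, hiring, safety, procurement} — every topic.
No 2 of the 6 members cover everything (all 15 pairs fall short), so 3 is minimum.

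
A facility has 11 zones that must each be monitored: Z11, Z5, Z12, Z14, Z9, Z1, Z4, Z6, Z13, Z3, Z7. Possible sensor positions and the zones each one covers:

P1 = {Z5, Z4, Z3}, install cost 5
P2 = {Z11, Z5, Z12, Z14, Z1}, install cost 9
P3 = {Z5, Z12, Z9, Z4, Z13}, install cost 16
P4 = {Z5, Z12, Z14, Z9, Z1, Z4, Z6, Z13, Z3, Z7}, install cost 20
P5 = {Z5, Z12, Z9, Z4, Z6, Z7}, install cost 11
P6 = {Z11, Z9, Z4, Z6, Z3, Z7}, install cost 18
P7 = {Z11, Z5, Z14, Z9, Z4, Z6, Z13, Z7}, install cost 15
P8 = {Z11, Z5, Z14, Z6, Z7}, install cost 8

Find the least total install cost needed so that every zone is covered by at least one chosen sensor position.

P4, P8 cover every zone at install cost 20 + 8 = 28.
Any cover uses at least 2 sensor positions; among all covering selections none totals below 28.

28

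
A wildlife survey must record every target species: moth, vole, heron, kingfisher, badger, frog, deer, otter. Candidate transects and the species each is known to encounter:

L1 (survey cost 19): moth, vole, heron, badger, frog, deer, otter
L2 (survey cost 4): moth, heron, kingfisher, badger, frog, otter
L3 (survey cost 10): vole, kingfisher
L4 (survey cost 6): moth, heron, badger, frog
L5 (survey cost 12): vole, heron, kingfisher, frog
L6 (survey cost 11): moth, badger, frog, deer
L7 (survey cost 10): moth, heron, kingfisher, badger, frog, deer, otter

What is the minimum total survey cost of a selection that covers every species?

L3, L7 cover every species at survey cost 10 + 10 = 20.
Any cover uses at least 2 transects; among all covering selections none totals below 20.

20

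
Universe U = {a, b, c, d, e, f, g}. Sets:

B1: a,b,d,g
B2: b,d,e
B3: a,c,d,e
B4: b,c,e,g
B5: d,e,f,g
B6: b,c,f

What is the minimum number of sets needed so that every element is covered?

B1, B2, B6 together cover {a, b, c, d, e, f, g} — every element.
No 2 of the 6 sets cover everything (all 15 pairs fall short), so 3 is minimum.

3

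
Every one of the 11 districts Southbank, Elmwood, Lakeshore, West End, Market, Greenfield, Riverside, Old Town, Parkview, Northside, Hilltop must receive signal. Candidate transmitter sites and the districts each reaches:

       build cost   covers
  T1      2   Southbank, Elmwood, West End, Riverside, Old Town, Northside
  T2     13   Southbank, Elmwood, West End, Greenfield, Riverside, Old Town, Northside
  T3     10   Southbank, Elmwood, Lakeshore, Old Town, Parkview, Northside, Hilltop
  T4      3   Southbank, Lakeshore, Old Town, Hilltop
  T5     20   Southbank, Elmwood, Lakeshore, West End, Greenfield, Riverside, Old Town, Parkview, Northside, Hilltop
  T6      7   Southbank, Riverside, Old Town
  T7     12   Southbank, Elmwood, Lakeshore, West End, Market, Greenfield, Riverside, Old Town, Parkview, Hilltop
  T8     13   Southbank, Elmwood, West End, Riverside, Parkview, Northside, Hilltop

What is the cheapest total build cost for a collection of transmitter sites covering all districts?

T1, T7 cover every district at build cost 2 + 12 = 14.
Any cover uses at least 2 transmitter sites; among all covering selections none totals below 14.

14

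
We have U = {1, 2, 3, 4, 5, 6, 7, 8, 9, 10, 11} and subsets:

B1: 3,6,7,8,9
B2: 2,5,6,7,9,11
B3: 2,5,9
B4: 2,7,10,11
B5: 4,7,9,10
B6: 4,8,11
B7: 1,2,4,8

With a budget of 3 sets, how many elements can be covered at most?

10

Choosing B1, B2, B5 covers {2, 3, 4, 5, 6, 7, 8, 9, 10, 11} — 10 elements.
No choice of 3 sets does better; here 1 is left uncovered.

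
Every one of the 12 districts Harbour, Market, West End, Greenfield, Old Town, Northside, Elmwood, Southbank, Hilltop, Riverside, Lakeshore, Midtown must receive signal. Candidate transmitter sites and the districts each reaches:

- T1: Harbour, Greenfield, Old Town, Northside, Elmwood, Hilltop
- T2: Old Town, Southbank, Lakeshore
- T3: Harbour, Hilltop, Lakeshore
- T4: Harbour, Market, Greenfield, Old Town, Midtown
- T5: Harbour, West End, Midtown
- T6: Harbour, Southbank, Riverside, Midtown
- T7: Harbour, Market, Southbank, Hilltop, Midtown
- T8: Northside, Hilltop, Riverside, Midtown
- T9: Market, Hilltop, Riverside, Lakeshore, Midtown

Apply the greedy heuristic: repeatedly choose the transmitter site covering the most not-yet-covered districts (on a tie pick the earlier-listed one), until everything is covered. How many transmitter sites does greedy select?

4

Pick 1: T1 covers 6 new districts (Harbour, Greenfield, Old Town, Northside, Elmwood, Hilltop).
Pick 2: T9 covers 4 new districts (Market, Riverside, Lakeshore, Midtown).
Pick 3: T2 covers 1 new districts (Southbank).
Pick 4: T5 covers 1 new districts (West End).
Greedy uses 4 transmitter sites.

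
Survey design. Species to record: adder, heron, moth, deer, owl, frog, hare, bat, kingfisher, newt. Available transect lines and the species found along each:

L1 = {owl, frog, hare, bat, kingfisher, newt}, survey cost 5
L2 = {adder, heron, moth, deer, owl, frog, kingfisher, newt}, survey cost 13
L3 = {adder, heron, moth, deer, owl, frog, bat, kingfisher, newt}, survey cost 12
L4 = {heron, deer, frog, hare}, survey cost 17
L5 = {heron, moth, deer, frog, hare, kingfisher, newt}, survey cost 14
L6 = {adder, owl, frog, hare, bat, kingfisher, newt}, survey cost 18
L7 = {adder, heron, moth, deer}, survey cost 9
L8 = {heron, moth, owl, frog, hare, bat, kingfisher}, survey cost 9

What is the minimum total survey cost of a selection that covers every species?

L1, L7 cover every species at survey cost 5 + 9 = 14.
Any cover uses at least 2 transects; among all covering selections none totals below 14.

14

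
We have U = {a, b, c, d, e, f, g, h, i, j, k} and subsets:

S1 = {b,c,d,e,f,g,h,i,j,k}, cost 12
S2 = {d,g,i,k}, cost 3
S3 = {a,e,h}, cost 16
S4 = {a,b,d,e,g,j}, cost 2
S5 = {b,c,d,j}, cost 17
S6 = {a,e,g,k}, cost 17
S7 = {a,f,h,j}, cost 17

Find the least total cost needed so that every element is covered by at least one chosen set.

S1, S4 cover every element at cost 12 + 2 = 14.
Any cover uses at least 2 sets; among all covering selections none totals below 14.
Greedy by coverage-per-cost would pick S4, S2, S1 for 17 — worse than the optimum 14.

14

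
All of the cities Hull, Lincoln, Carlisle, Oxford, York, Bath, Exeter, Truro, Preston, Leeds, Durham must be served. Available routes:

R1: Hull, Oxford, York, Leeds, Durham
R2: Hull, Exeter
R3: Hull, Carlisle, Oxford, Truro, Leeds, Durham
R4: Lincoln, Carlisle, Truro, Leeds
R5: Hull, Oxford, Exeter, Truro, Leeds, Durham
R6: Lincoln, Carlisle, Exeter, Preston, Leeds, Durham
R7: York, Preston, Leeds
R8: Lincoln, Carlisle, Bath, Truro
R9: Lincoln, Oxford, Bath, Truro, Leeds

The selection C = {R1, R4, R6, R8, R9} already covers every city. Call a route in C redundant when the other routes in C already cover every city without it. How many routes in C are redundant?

3

Drop R1: Hull, York uncovered — not redundant.
Drop R4: the rest still cover every city — redundant.
Drop R6: Exeter, Preston uncovered — not redundant.
Drop R8: the rest still cover every city — redundant.
Drop R9: the rest still cover every city — redundant.
3 redundant: R4, R8, R9.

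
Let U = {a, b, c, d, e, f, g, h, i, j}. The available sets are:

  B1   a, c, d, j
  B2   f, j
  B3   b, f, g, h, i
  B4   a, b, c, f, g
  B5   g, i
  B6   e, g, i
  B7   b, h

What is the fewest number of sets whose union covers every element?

B1, B3, B6 together cover {a, b, c, d, e, f, g, h, i, j} — every element.
No 2 of the 7 sets cover everything (all 21 pairs fall short), so 3 is minimum.

3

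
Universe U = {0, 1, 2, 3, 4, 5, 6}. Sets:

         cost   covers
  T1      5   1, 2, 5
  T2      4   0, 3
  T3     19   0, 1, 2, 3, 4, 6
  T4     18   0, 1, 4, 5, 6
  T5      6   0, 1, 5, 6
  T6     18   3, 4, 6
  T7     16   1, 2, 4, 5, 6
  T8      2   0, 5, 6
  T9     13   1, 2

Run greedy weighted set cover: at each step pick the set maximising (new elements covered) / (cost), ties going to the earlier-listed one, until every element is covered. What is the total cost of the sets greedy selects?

Pick 1: T8 adds 3 new (0, 5, 6) at cost 2 (ratio 3/2).
Pick 2: T1 adds 2 new (1, 2) at cost 5 (ratio 2/5).
Pick 3: T2 adds 1 new (3) at cost 4 (ratio 1/4).
Pick 4: T7 adds 1 new (4) at cost 16 (ratio 1/16).
Greedy total cost: 2 + 5 + 4 + 16 = 27. (The true optimum is 20, so greedy overshoots here.)

27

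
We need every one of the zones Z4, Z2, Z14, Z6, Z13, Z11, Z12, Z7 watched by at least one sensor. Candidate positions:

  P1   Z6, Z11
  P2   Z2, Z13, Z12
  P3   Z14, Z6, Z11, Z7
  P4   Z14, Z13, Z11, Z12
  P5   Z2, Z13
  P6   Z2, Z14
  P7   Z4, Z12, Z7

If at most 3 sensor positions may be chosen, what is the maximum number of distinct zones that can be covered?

Choosing P2, P3, P7 covers {Z4, Z2, Z14, Z6, Z13, Z11, Z12, Z7} — 8 zones.
That is all 8 zones.

8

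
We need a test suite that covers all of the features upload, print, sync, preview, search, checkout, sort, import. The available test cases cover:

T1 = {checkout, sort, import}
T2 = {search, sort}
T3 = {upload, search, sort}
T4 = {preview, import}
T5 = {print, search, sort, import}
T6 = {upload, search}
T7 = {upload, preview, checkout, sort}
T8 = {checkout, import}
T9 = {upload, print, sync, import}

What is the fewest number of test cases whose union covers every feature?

T2, T7, T9 together cover {upload, print, sync, preview, search, checkout, sort, import} — every feature.
No 2 of the 9 test cases cover everything (all 36 pairs fall short), so 3 is minimum.

3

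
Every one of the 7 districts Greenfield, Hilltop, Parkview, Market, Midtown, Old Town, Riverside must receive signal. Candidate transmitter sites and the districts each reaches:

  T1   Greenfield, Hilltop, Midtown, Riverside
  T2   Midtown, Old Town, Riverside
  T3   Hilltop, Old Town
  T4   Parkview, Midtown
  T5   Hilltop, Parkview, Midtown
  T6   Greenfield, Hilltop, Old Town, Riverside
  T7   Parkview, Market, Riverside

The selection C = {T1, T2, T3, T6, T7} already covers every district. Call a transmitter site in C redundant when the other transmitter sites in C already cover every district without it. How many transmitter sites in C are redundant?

4

Drop T1: the rest still cover every district — redundant.
Drop T2: the rest still cover every district — redundant.
Drop T3: the rest still cover every district — redundant.
Drop T6: the rest still cover every district — redundant.
Drop T7: Parkview, Market uncovered — not redundant.
4 redundant: T1, T2, T3, T6.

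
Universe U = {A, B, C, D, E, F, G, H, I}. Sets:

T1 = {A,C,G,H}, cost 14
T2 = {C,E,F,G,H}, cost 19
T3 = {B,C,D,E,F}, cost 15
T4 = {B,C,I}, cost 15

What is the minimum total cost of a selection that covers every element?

T1, T3, T4 cover every element at cost 14 + 15 + 15 = 44.
Any cover uses at least 3 sets; among all covering selections none totals below 44.

44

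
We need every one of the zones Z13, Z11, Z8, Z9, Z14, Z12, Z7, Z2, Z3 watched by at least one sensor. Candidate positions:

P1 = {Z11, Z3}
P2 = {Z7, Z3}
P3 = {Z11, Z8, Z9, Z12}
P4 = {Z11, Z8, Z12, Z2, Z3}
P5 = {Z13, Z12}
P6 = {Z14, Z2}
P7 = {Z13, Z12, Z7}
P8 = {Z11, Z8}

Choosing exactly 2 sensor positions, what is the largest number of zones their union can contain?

Choosing P4, P7 covers {Z13, Z11, Z8, Z12, Z7, Z2, Z3} — 7 zones.
No choice of 2 sensor positions does better; here Z9, Z14 are left uncovered.

7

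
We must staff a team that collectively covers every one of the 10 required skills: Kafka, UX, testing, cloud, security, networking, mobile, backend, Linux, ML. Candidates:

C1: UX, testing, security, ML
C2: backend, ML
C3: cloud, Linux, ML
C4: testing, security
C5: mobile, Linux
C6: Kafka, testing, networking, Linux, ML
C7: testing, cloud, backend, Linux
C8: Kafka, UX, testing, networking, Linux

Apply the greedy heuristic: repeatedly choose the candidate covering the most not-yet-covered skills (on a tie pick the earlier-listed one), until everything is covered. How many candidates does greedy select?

4

Pick 1: C6 covers 5 new skills (Kafka, testing, networking, Linux, ML).
Pick 2: C1 covers 2 new skills (UX, security).
Pick 3: C7 covers 2 new skills (cloud, backend).
Pick 4: C5 covers 1 new skills (mobile).
Greedy uses 4 candidates.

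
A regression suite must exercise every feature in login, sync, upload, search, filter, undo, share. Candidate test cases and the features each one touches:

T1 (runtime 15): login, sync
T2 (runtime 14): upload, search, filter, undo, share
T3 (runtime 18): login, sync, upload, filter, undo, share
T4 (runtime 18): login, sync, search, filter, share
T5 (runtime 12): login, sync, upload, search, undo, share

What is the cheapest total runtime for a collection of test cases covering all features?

T2, T5 cover every feature at runtime 14 + 12 = 26.
Any cover uses at least 2 test cases; among all covering selections none totals below 26.

26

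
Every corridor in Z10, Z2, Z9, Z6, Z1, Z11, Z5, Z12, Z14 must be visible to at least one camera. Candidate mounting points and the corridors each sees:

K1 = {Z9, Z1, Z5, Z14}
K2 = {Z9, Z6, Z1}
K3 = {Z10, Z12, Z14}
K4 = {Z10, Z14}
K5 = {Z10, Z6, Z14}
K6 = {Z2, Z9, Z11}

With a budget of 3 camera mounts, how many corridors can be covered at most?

Choosing K1, K3, K6 covers {Z10, Z2, Z9, Z1, Z11, Z5, Z12, Z14} — 8 corridors.
No choice of 3 camera mounts does better; here Z6 is left uncovered.

8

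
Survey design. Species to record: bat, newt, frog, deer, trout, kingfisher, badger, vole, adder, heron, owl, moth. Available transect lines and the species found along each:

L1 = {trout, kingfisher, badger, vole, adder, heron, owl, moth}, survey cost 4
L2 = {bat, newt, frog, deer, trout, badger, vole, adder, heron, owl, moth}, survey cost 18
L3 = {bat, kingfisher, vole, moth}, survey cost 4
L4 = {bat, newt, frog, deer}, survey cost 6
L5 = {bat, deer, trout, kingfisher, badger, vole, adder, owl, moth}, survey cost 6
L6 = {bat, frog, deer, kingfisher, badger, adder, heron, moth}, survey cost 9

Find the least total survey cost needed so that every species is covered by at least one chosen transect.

L1, L4 cover every species at survey cost 4 + 6 = 10.
Any cover uses at least 2 transects; among all covering selections none totals below 10.

10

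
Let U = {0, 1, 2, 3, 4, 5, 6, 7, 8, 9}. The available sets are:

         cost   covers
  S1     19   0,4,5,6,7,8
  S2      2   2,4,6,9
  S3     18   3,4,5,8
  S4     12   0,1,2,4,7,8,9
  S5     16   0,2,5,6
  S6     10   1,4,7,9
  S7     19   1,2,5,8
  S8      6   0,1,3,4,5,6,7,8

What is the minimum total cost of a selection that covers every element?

S2, S8 cover every element at cost 2 + 6 = 8.
Any cover uses at least 2 sets; among all covering selections none totals below 8.

8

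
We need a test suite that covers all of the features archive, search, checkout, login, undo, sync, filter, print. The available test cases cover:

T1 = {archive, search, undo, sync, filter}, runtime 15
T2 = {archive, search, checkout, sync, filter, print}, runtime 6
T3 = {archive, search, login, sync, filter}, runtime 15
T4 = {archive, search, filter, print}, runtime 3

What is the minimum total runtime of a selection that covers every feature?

T1, T2, T3 cover every feature at runtime 15 + 6 + 15 = 36.
Any cover uses at least 3 test cases; among all covering selections none totals below 36.
Greedy by coverage-per-runtime would pick T4, T2, T1, T3 for 39 — worse than the optimum 36.

36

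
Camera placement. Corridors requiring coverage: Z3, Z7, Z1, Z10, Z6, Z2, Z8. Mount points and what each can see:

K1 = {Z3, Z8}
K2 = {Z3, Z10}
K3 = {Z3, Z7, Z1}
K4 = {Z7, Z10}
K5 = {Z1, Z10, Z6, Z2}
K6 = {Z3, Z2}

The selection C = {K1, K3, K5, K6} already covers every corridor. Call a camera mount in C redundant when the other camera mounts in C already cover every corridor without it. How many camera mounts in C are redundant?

Drop K1: Z8 uncovered — not redundant.
Drop K3: Z7 uncovered — not redundant.
Drop K5: Z10, Z6 uncovered — not redundant.
Drop K6: the rest still cover every corridor — redundant.
1 redundant: K6.

1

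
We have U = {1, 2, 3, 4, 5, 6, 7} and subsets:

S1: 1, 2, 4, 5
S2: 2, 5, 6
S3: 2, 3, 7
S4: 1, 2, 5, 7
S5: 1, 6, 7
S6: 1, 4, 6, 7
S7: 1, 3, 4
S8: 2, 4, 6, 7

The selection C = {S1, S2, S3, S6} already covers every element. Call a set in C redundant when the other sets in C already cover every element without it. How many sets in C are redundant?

3

Drop S1: the rest still cover every element — redundant.
Drop S2: the rest still cover every element — redundant.
Drop S3: 3 uncovered — not redundant.
Drop S6: the rest still cover every element — redundant.
3 redundant: S1, S2, S6.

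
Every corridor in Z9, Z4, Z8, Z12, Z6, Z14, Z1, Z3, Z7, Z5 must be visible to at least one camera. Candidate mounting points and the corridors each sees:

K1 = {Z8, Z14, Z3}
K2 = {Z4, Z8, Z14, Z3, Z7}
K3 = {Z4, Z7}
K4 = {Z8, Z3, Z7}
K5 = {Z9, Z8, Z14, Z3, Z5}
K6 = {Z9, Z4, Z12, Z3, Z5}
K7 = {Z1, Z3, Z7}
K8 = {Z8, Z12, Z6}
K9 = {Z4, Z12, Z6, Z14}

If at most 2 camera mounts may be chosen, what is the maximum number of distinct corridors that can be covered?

8

Choosing K2, K6 covers {Z9, Z4, Z8, Z12, Z14, Z3, Z7, Z5} — 8 corridors.
No choice of 2 camera mounts does better; here Z6, Z1 are left uncovered.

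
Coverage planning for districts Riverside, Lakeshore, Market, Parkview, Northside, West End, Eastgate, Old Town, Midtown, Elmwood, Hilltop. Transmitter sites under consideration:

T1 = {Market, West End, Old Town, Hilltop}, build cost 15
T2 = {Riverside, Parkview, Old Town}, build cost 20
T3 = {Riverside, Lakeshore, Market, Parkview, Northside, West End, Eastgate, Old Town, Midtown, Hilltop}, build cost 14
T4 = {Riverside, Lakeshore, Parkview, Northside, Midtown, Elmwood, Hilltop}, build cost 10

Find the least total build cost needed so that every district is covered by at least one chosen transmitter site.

24

T3, T4 cover every district at build cost 14 + 10 = 24.
Any cover uses at least 2 transmitter sites; among all covering selections none totals below 24.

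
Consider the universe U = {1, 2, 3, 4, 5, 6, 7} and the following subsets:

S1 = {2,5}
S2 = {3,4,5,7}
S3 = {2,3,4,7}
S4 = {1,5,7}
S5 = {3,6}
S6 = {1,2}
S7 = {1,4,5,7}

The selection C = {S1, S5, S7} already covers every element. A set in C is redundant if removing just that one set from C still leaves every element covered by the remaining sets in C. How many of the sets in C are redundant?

0

Drop S1: 2 uncovered — not redundant.
Drop S5: 3, 6 uncovered — not redundant.
Drop S7: 1, 4, 7 uncovered — not redundant.
None of the sets in C is redundant.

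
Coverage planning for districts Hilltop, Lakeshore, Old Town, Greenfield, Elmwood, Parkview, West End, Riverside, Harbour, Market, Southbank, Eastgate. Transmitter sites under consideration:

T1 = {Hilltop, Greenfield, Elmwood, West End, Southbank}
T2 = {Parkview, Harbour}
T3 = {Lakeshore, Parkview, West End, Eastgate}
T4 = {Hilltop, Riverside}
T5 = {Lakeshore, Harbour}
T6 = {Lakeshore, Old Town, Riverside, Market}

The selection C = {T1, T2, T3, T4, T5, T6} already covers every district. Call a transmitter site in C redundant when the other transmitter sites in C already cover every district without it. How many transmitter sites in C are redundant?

Drop T1: Greenfield, Elmwood, Southbank uncovered — not redundant.
Drop T2: the rest still cover every district — redundant.
Drop T3: Eastgate uncovered — not redundant.
Drop T4: the rest still cover every district — redundant.
Drop T5: the rest still cover every district — redundant.
Drop T6: Old Town, Market uncovered — not redundant.
3 redundant: T2, T4, T5.

3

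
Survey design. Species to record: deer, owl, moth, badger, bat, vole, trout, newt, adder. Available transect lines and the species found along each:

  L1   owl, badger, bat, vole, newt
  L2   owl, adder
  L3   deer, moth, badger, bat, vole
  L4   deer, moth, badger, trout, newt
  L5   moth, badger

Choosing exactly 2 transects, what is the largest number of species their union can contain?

Choosing L1, L4 covers {deer, owl, moth, badger, bat, vole, trout, newt} — 8 species.
No choice of 2 transects does better; here adder is left uncovered.

8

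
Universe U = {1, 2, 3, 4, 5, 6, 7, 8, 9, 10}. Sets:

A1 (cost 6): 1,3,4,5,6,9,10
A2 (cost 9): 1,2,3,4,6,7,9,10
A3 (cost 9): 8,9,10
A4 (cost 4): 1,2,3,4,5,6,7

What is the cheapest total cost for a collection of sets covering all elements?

A3, A4 cover every element at cost 9 + 4 = 13.
Any cover uses at least 2 sets; among all covering selections none totals below 13.
Greedy by coverage-per-cost would pick A4, A1, A3 for 19 — worse than the optimum 13.

13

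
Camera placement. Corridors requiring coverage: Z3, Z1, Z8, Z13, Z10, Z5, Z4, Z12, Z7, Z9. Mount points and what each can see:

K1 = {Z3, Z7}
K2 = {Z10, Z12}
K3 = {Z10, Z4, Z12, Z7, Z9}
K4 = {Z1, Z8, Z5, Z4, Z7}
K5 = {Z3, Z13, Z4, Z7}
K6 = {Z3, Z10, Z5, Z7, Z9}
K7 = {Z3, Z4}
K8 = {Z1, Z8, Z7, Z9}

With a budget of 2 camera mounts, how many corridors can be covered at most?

Choosing K3, K4 covers {Z1, Z8, Z10, Z5, Z4, Z12, Z7, Z9} — 8 corridors.
No choice of 2 camera mounts does better; here Z3, Z13 are left uncovered.

8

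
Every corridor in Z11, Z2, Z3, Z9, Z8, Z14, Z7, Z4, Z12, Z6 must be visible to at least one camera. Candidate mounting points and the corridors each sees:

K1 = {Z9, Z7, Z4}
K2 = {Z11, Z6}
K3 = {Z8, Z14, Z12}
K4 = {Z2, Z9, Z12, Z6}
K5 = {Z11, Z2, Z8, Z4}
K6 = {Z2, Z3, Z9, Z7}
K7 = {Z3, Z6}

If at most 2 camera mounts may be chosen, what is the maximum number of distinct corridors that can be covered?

Choosing K3, K6 covers {Z2, Z3, Z9, Z8, Z14, Z7, Z12} — 7 corridors.
No choice of 2 camera mounts does better; here Z11, Z4, Z6 are left uncovered.

7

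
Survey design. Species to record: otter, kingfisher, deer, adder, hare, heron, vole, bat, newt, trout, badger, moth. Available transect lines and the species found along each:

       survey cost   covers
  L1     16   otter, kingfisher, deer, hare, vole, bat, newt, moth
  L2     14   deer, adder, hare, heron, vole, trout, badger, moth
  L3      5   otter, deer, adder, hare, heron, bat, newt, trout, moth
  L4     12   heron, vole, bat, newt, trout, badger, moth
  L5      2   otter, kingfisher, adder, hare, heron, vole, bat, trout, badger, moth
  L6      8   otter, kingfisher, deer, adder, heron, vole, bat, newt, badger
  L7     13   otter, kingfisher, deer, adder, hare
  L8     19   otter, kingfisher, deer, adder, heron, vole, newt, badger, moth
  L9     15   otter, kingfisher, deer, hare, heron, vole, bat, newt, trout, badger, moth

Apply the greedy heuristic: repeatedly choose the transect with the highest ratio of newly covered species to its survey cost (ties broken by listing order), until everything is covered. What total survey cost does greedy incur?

Pick 1: L5 adds 10 new (otter, kingfisher, adder, hare, heron, vole, bat, trout, badger, moth) at survey cost 2 (ratio 10/2).
Pick 2: L3 adds 2 new (deer, newt) at survey cost 5 (ratio 2/5).
Greedy total survey cost: 2 + 5 = 7.

7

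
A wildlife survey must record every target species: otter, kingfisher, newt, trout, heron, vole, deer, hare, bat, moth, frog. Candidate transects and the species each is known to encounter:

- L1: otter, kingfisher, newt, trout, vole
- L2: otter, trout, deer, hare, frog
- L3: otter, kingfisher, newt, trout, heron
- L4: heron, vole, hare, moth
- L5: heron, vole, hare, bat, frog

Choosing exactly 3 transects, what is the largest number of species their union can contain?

10

Choosing L1, L2, L4 covers {otter, kingfisher, newt, trout, heron, vole, deer, hare, moth, frog} — 10 species.
No choice of 3 transects does better; here bat is left uncovered.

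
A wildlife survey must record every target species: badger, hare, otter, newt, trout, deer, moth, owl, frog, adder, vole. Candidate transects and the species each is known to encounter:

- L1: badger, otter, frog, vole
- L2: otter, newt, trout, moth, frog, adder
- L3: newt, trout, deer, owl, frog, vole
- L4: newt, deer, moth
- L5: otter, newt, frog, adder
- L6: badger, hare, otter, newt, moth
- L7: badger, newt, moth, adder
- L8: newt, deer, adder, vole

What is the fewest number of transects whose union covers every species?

3

L2, L3, L6 together cover {badger, hare, otter, newt, trout, deer, moth, owl, frog, adder, vole} — every species.
No 2 of the 8 transects cover everything (all 28 pairs fall short), so 3 is minimum.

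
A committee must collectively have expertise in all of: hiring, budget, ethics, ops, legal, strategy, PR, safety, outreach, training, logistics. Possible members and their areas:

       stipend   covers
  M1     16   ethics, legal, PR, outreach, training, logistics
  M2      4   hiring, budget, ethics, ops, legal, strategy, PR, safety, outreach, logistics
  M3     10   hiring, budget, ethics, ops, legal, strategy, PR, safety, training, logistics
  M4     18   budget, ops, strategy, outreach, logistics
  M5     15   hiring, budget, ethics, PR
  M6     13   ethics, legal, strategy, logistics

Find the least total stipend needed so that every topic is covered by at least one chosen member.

14

M2, M3 cover every topic at stipend 4 + 10 = 14.
Any cover uses at least 2 members; among all covering selections none totals below 14.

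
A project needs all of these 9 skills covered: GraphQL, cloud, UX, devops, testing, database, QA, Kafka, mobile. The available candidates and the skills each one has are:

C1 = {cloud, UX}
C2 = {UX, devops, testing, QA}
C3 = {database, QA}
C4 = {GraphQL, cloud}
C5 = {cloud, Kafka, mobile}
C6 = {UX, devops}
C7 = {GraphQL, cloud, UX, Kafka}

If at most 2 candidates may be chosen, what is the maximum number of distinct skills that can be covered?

Choosing C2, C5 covers {cloud, UX, devops, testing, QA, Kafka, mobile} — 7 skills.
No choice of 2 candidates does better; here GraphQL, database are left uncovered.

7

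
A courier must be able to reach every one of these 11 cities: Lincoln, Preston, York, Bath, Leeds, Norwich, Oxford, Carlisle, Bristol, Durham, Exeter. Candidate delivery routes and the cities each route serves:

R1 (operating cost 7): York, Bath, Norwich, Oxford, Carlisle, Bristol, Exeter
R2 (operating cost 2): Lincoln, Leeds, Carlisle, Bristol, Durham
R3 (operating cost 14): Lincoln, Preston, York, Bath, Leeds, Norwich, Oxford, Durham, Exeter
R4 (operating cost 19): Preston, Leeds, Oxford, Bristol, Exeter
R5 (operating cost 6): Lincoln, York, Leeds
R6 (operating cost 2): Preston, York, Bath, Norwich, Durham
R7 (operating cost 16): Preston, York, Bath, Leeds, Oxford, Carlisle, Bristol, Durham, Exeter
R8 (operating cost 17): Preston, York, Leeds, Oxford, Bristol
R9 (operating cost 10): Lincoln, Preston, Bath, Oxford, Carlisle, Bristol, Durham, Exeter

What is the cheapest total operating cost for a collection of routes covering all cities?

R1, R2, R6 cover every city at operating cost 7 + 2 + 2 = 11.
Any cover uses at least 2 routes; among all covering selections none totals below 11.

11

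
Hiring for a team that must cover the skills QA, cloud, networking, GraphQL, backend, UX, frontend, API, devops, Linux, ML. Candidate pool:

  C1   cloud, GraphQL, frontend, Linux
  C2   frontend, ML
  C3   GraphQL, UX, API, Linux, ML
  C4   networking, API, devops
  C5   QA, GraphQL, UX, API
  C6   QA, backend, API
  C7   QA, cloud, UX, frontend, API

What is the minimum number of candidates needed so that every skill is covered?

C1, C3, C4, C6 together cover {QA, cloud, networking, GraphQL, backend, UX, frontend, API, devops, Linux, ML} — every skill.
No 3 of the 7 candidates cover everything (all 35 triples fall short), so 4 is minimum.

4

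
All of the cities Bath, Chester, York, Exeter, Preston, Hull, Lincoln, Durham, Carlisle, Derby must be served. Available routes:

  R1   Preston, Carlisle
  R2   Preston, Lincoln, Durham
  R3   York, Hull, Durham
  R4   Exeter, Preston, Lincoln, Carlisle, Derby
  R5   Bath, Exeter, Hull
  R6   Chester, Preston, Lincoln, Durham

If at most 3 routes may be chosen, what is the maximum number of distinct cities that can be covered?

9

Choosing R3, R4, R5 covers {Bath, York, Exeter, Preston, Hull, Lincoln, Durham, Carlisle, Derby} — 9 cities.
No choice of 3 routes does better; here Chester is left uncovered.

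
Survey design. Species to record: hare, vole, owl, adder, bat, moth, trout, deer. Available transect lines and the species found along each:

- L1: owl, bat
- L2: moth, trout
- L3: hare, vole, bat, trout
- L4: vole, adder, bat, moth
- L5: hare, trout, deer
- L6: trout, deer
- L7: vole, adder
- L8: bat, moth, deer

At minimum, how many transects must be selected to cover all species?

L1, L4, L5 together cover {hare, vole, owl, adder, bat, moth, trout, deer} — every species.
No 2 of the 8 transects cover everything (all 28 pairs fall short), so 3 is minimum.
Greedy (largest uncovered first) would take L3, L4, L1, L5 — 4 transects — but 3 suffice.

3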